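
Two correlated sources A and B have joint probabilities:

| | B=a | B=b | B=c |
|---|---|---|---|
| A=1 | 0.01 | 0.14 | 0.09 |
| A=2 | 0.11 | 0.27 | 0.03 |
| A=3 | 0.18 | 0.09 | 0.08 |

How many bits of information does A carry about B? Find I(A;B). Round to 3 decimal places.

0.199 bits

Marginals: p(A) = (0.2400, 0.4100, 0.3500), p(B) = (0.3000, 0.5000, 0.2000).
I(A;B) = Σ p(x,y)·log₂[p(x,y)/(p(x)p(y))].
  (1,a): 0.01·log₂(0.1389) = -0.0285
  (1,b): 0.14·log₂(1.1667) = 0.0311
  (1,c): 0.09·log₂(1.8750) = 0.0816
  (2,a): 0.11·log₂(0.8943) = -0.0177
  (2,b): 0.27·log₂(1.3171) = 0.1073
  (2,c): 0.03·log₂(0.3659) = -0.0435
  (3,a): 0.18·log₂(1.7143) = 0.1400
  (3,b): 0.09·log₂(0.5143) = -0.0863
  (3,c): 0.08·log₂(1.1429) = 0.0154
Sum = 0.199 bits.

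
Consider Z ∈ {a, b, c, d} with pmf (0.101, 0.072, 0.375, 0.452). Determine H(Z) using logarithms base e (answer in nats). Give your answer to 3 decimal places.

H(Z) = −Σ p·ln p.
  −(0.101)·ln(0.101) = 0.2316
  −(0.072)·ln(0.072) = 0.1894
  −(0.375)·ln(0.375) = 0.3678
  −(0.452)·ln(0.452) = 0.3589
Sum: 0.2316 + 0.1894 + 0.3678 + 0.3589 = 1.148 nats.

1.148 nats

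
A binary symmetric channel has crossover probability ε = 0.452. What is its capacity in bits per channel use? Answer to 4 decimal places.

Binary symmetric channel: C = 1 − h₂(ε) where h₂ is the binary entropy function.
h₂(0.452) = −0.452·log₂0.452 − 0.548·log₂0.548 = 0.9933.
C = 1 − 0.9933 = 0.0067 bits per channel use.

0.0067 bits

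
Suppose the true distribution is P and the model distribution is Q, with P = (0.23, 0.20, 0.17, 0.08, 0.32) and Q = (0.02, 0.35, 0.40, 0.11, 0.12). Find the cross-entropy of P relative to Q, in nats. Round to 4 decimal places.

H(P,Q) = −Σ p·ln q.
  −0.23·ln(0.02) = 0.89977
  −0.20·ln(0.35) = 0.20996
  −0.17·ln(0.40) = 0.15577
  −0.08·ln(0.11) = 0.17658
  −0.32·ln(0.12) = 0.67848
H(P,Q) = 2.1206 nats.

2.1206 nats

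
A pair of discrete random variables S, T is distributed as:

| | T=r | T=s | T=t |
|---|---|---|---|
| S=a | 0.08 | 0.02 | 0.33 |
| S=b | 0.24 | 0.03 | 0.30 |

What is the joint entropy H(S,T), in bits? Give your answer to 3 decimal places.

H(S,T) = −Σ p(x,y)·log₂ p(x,y) over all 6 cells.
  cell (a,r): −0.08·log₂0.08 = 0.2915
  cell (a,s): −0.02·log₂0.02 = 0.1129
  cell (a,t): −0.33·log₂0.33 = 0.5278
  cell (b,r): −0.24·log₂0.24 = 0.4941
  cell (b,s): −0.03·log₂0.03 = 0.1518
  cell (b,t): −0.30·log₂0.30 = 0.5211
Sum = 2.099 bits.

2.099 bits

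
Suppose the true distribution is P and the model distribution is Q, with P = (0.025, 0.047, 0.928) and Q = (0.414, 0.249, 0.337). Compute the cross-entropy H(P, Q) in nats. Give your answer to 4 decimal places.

H(P,Q) = −Σ p·ln q.
  −0.025·ln(0.414) = 0.02205
  −0.047·ln(0.249) = 0.06534
  −0.928·ln(0.337) = 1.00936
H(P,Q) = 1.0968 nats.

1.0968 nats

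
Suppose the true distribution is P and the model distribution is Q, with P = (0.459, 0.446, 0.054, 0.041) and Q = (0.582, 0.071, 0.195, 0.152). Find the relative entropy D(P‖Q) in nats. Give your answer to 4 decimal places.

0.5876 nats

D(P‖Q) = Σ p·ln(p/q).
  0.459·ln(0.459/0.582) = -0.10898
  0.446·ln(0.446/0.071) = 0.81959
  0.054·ln(0.054/0.195) = -0.06934
  0.041·ln(0.041/0.152) = -0.05372
D(P‖Q) = 0.5876 nats.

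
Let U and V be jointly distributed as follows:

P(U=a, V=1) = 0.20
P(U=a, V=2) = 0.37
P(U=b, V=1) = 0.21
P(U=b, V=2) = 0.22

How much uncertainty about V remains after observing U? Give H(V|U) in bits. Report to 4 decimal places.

Marginals: p(U) = (0.5700, 0.4300), p(V) = (0.4100, 0.5900).
H(V|U) = Σ p(U) · H(V|U=·).
  U=a: p=0.5700, H(V|U=a) = 0.9348
  U=b: p=0.4300, H(V|U=b) = 0.9996
Weighted sum = 0.9627 bits.

0.9627 bits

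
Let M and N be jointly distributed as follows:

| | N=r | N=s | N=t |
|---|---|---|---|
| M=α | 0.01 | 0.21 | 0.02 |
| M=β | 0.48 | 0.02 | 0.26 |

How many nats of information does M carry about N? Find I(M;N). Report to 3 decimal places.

0.362 nats

Marginals: p(M) = (0.2400, 0.7600), p(N) = (0.4900, 0.2300, 0.2800).
I(M;N) = H(M) + H(N) − H(M,N).
H(M) = 0.5511, H(N) = 1.0440, H(M,N) = 1.2328.
I(M;N) = 0.5511 + 1.0440 − 1.2328 = 0.362 nats.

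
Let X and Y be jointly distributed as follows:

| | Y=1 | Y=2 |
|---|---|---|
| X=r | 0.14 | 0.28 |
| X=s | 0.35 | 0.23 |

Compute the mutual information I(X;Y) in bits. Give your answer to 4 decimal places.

0.0521 bits

Marginals: p(X) = (0.4200, 0.5800), p(Y) = (0.4900, 0.5100).
I(X;Y) = Σ p(x,y)·log₂[p(x,y)/(p(x)p(y))].
  (r,1): 0.14·log₂(0.6803) = -0.07781
  (r,2): 0.28·log₂(1.3072) = 0.10821
  (s,1): 0.35·log₂(1.2315) = 0.10516
  (s,2): 0.23·log₂(0.7776) = -0.08349
Sum = 0.0521 bits.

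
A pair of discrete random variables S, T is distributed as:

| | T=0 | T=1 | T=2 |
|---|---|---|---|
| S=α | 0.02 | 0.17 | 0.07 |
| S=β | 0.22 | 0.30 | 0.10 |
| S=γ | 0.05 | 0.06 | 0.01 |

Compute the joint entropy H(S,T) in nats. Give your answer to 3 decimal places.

H(S,T) = −Σ p(x,y)·ln p(x,y) over all 9 cells.
  cell (α,0): −0.02·ln0.02 = 0.0782
  cell (α,1): −0.17·ln0.17 = 0.3012
  cell (α,2): −0.07·ln0.07 = 0.1861
  cell (β,0): −0.22·ln0.22 = 0.3331
  cell (β,1): −0.30·ln0.30 = 0.3612
  cell (β,2): −0.10·ln0.10 = 0.2303
  cell (γ,0): −0.05·ln0.05 = 0.1498
  cell (γ,1): −0.06·ln0.06 = 0.1688
  cell (γ,2): −0.01·ln0.01 = 0.0461
Sum = 1.855 nats.

1.855 nats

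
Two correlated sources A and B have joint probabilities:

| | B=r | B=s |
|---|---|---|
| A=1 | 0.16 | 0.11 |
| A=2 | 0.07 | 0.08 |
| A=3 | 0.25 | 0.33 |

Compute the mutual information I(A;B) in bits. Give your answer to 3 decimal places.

0.014 bits

Marginals: p(A) = (0.2700, 0.1500, 0.5800), p(B) = (0.4800, 0.5200).
I(A;B) = Σ p(x,y)·log₂[p(x,y)/(p(x)p(y))].
  (1,r): 0.16·log₂(1.2346) = 0.0486
  (1,s): 0.11·log₂(0.7835) = -0.0387
  (2,r): 0.07·log₂(0.9722) = -0.0028
  (2,s): 0.08·log₂(1.0256) = 0.0029
  (3,r): 0.25·log₂(0.8980) = -0.0388
  (3,s): 0.33·log₂(1.0942) = 0.0428
Sum = 0.014 bits.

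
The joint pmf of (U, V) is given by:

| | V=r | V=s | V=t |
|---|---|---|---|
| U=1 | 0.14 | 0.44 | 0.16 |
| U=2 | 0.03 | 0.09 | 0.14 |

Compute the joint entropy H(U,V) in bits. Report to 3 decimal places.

H(U,V) = −Σ p(x,y)·log₂ p(x,y) over all 6 cells.
  cell (1,r): −0.14·log₂0.14 = 0.3971
  cell (1,s): −0.44·log₂0.44 = 0.5211
  cell (1,t): −0.16·log₂0.16 = 0.4230
  cell (2,r): −0.03·log₂0.03 = 0.1518
  cell (2,s): −0.09·log₂0.09 = 0.3127
  cell (2,t): −0.14·log₂0.14 = 0.3971
Sum = 2.203 bits.

2.203 bits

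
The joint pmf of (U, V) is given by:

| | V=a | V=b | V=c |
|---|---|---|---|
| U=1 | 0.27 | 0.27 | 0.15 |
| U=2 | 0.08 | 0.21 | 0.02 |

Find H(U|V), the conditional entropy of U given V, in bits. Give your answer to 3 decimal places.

0.835 bits

Marginals: p(U) = (0.6900, 0.3100), p(V) = (0.3500, 0.4800, 0.1700).
H(U|V) = Σ p(V) · H(U|V=·).
  V=a: p=0.3500, H(U|V=a) = 0.7755
  V=b: p=0.4800, H(U|V=b) = 0.9887
  V=c: p=0.1700, H(U|V=c) = 0.5226
Weighted sum = 0.835 bits.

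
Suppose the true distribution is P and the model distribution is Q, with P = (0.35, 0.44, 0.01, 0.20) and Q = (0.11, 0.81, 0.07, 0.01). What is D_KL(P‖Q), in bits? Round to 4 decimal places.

1.0334 bits

D(P‖Q) = Σ p·log₂(p/q).
  0.35·log₂(0.35/0.11) = 0.58445
  0.44·log₂(0.44/0.81) = -0.38738
  0.01·log₂(0.01/0.07) = -0.02807
  0.20·log₂(0.20/0.01) = 0.86439
D(P‖Q) = 1.0334 bits.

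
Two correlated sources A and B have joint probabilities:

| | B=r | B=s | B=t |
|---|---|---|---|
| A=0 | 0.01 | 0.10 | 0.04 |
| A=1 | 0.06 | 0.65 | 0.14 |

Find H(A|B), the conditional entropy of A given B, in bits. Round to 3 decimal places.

0.604 bits

Marginals: p(A) = (0.1500, 0.8500), p(B) = (0.0700, 0.7500, 0.1800).
H(A|B) = Σ p(B) · H(A|B=·).
  B=r: p=0.0700, H(A|B=r) = 0.5917
  B=s: p=0.7500, H(A|B=s) = 0.5665
  B=t: p=0.1800, H(A|B=t) = 0.7642
Weighted sum = 0.604 bits.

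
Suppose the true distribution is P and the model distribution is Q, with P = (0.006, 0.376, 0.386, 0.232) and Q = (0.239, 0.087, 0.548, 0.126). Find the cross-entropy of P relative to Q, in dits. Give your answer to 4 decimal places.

H(P,Q) = −Σ p·log₁₀ q.
  −0.006·log₁₀(0.239) = 0.00373
  −0.376·log₁₀(0.087) = 0.39874
  −0.386·log₁₀(0.548) = 0.10083
  −0.232·log₁₀(0.126) = 0.20871
H(P,Q) = 0.7120 dits.

0.7120 dits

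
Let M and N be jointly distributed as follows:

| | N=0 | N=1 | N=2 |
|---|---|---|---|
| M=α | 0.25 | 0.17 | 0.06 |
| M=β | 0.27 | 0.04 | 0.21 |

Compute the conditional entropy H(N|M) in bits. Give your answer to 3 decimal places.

Chain rule: H(N|M) = H(M,N) − H(M).
Marginals: p(M) = (0.4800, 0.5200), p(N) = (0.5200, 0.2100, 0.2700).
H(M,N) = 2.3467 bits; H(M) = 0.9988 bits.
H(N|M) = 2.3467 − 0.9988 = 1.348 bits.

1.348 bits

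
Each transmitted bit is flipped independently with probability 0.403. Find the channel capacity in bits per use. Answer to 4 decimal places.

Binary symmetric channel: C = 1 − h₂(ε) where h₂ is the binary entropy function.
h₂(0.403) = −0.403·log₂0.403 − 0.597·log₂0.597 = 0.9727.
C = 1 − 0.9727 = 0.0273 bits per channel use.

0.0273 bits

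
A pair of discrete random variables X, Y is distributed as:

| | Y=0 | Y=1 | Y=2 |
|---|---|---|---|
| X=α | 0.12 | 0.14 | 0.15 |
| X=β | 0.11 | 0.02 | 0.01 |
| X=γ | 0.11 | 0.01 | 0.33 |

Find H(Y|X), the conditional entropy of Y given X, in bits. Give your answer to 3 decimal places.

1.206 bits

Chain rule: H(Y|X) = H(X,Y) − H(X).
Marginals: p(X) = (0.4100, 0.1400, 0.4500), p(Y) = (0.3400, 0.1700, 0.4900).
H(X,Y) = 2.6489 bits; H(X) = 1.4429 bits.
H(Y|X) = 2.6489 − 1.4429 = 1.206 bits.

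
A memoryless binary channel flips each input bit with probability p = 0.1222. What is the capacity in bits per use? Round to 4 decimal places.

Binary symmetric channel: C = 1 − h₂(ε) where h₂ is the binary entropy function.
h₂(0.1222) = −0.1222·log₂0.1222 − 0.8778·log₂0.8778 = 0.5357.
C = 1 − 0.5357 = 0.4643 bits per channel use.

0.4643 bits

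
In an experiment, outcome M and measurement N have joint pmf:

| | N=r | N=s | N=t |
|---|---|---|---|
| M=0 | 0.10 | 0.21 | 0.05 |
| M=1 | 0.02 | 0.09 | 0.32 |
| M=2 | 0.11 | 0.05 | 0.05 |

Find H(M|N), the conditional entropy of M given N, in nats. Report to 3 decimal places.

Marginals: p(M) = (0.3600, 0.4300, 0.2100), p(N) = (0.2300, 0.3500, 0.4200).
H(M|N) = Σ p(N) · H(M|N=·).
  N=r: p=0.2300, H(M|N=r) = 0.9273
  N=s: p=0.3500, H(M|N=s) = 0.9337
  N=t: p=0.4200, H(M|N=t) = 0.7139
Weighted sum = 0.840 nats.

0.840 nats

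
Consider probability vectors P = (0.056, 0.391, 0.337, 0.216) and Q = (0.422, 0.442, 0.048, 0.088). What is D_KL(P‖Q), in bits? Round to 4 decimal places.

0.9950 bits

D(P‖Q) = Σ p·log₂(p/q).
  0.056·log₂(0.056/0.422) = -0.16317
  0.391·log₂(0.391/0.442) = -0.06916
  0.337·log₂(0.337/0.048) = 0.94752
  0.216·log₂(0.216/0.088) = 0.27982
D(P‖Q) = 0.9950 bits.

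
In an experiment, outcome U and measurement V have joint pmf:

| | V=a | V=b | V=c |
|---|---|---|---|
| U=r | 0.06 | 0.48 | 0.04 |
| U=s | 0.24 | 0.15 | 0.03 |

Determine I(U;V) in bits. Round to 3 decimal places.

Marginals: p(U) = (0.5800, 0.4200), p(V) = (0.3000, 0.6300, 0.0700).
I(U;V) = H(U) + H(V) − H(U,V).
H(U) = 0.9815, H(V) = 1.2096, H(U,V) = 1.9940.
I(U;V) = 0.9815 + 1.2096 − 1.9940 = 0.197 bits.

0.197 bits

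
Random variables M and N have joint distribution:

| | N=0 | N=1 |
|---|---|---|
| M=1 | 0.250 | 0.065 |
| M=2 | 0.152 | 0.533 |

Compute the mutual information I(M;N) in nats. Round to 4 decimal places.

Marginals: p(M) = (0.3150, 0.6850), p(N) = (0.4020, 0.5980).
I(M;N) = Σ p(x,y)·ln[p(x,y)/(p(x)p(y))].
  (1,0): 0.250·ln(1.9743) = 0.17005
  (1,1): 0.065·ln(0.3451) = -0.06916
  (2,0): 0.152·ln(0.5520) = -0.09032
  (2,1): 0.533·ln(1.3012) = 0.14032
Sum = 0.1509 nats.

0.1509 nats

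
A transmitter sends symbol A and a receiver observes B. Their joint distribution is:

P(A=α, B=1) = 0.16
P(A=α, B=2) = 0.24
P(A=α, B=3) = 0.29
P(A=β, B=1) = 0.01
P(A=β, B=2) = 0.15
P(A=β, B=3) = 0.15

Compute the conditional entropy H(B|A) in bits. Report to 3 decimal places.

1.429 bits

Marginals: p(A) = (0.6900, 0.3100), p(B) = (0.1700, 0.3900, 0.4400).
H(B|A) = Σ p(A) · H(B|A=·).
  A=α: p=0.6900, H(B|A=α) = 1.5445
  A=β: p=0.3100, H(B|A=β) = 1.1733
Weighted sum = 1.429 bits.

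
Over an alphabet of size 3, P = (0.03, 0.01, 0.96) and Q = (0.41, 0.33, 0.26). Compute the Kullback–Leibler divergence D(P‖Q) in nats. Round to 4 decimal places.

1.1406 nats

D(P‖Q) = Σ p·ln(p/q).
  0.03·ln(0.03/0.41) = -0.07845
  0.01·ln(0.01/0.33) = -0.03497
  0.96·ln(0.96/0.26) = 1.25400
D(P‖Q) = 1.1406 nats.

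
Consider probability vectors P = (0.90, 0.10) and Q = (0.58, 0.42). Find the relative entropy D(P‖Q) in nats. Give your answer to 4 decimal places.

0.2519 nats

D(P‖Q) = Σ p·ln(p/q).
  0.90·ln(0.90/0.58) = 0.39543
  0.10·ln(0.10/0.42) = -0.14351
D(P‖Q) = 0.2519 nats.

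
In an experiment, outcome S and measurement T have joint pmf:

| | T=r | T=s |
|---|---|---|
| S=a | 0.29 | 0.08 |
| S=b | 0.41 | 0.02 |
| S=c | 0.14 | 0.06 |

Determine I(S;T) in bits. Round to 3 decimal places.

0.063 bits

Marginals: p(S) = (0.3700, 0.4300, 0.2000), p(T) = (0.8400, 0.1600).
I(S;T) = Σ p(x,y)·log₂[p(x,y)/(p(x)p(y))].
  (a,r): 0.29·log₂(0.9331) = -0.0290
  (a,s): 0.08·log₂(1.3514) = 0.0348
  (b,r): 0.41·log₂(1.1351) = 0.0750
  (b,s): 0.02·log₂(0.2907) = -0.0356
  (c,r): 0.14·log₂(0.8333) = -0.0368
  (c,s): 0.06·log₂(1.8750) = 0.0544
Sum = 0.063 bits.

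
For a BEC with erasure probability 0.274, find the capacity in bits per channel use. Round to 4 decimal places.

0.7260 bits

Binary erasure channel: capacity C = 1 − ε.
C = 1 − 0.274 = 0.7260 bits per channel use.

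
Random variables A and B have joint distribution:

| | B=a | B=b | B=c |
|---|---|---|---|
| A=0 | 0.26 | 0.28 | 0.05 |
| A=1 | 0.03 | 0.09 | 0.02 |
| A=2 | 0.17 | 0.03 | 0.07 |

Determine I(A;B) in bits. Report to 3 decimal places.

Marginals: p(A) = (0.5900, 0.1400, 0.2700), p(B) = (0.4600, 0.4000, 0.1400).
I(A;B) = H(A) + H(B) − H(A,B).
H(A) = 1.3562, H(B) = 1.4412, H(A,B) = 2.6678.
I(A;B) = 1.3562 + 1.4412 − 2.6678 = 0.130 bits.

0.130 bits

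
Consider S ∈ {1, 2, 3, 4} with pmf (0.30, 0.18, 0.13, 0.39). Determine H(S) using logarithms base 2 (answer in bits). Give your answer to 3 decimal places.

H(S) = −Σ p·log₂ p.
  −(0.30)·log₂(0.30) = 0.5211
  −(0.18)·log₂(0.18) = 0.4453
  −(0.13)·log₂(0.13) = 0.3826
  −(0.39)·log₂(0.39) = 0.5298
Sum: 0.5211 + 0.4453 + 0.3826 + 0.5298 = 1.879 bits.

1.879 bits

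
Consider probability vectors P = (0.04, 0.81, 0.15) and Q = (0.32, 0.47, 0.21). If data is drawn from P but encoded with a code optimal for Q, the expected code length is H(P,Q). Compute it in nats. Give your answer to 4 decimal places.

H(P,Q) = −Σ p·ln q.
  −0.04·ln(0.32) = 0.04558
  −0.81·ln(0.47) = 0.61157
  −0.15·ln(0.21) = 0.23410
H(P,Q) = 0.8912 nats.

0.8912 nats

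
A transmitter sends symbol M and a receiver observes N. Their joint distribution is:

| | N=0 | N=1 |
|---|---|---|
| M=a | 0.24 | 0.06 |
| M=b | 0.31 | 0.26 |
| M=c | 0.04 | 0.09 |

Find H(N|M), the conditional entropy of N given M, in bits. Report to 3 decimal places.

Marginals: p(M) = (0.3000, 0.5700, 0.1300), p(N) = (0.5900, 0.4100).
H(N|M) = Σ p(M) · H(N|M=·).
  M=a: p=0.3000, H(N|M=a) = 0.7219
  M=b: p=0.5700, H(N|M=b) = 0.9944
  M=c: p=0.1300, H(N|M=c) = 0.8905
Weighted sum = 0.899 bits.

0.899 bits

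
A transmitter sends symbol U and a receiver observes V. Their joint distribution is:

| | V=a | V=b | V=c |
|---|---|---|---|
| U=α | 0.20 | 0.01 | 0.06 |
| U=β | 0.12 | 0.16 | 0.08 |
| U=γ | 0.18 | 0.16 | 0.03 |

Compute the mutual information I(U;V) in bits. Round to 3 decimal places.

Marginals: p(U) = (0.2700, 0.3600, 0.3700), p(V) = (0.5000, 0.3300, 0.1700).
I(U;V) = H(U) + H(V) − H(U,V).
H(U) = 1.5714, H(V) = 1.4624, H(U,V) = 2.8760.
I(U;V) = 1.5714 + 1.4624 − 2.8760 = 0.158 bits.

0.158 bits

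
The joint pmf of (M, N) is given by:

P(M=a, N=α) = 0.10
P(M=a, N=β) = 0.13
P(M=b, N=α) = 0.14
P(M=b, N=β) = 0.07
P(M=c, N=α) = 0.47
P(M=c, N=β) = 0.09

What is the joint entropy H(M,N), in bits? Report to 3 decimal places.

H(M,N) = −Σ p(x,y)·log₂ p(x,y) over all 6 cells.
  cell (a,α): −0.10·log₂0.10 = 0.3322
  cell (a,β): −0.13·log₂0.13 = 0.3826
  cell (b,α): −0.14·log₂0.14 = 0.3971
  cell (b,β): −0.07·log₂0.07 = 0.2686
  cell (c,α): −0.47·log₂0.47 = 0.5120
  cell (c,β): −0.09·log₂0.09 = 0.3127
Sum = 2.205 bits.

2.205 bits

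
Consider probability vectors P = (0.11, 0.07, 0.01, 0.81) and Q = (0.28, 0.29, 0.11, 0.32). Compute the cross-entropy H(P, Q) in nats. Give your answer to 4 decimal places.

1.1717 nats

H(P,Q) = −Σ p·ln q.
  −0.11·ln(0.28) = 0.14003
  −0.07·ln(0.29) = 0.08665
  −0.01·ln(0.11) = 0.02207
  −0.81·ln(0.32) = 0.92294
H(P,Q) = 1.1717 nats.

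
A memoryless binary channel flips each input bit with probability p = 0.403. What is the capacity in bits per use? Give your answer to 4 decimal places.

Binary symmetric channel: C = 1 − h₂(ε) where h₂ is the binary entropy function.
h₂(0.403) = −0.403·log₂0.403 − 0.597·log₂0.597 = 0.9727.
C = 1 − 0.9727 = 0.0273 bits per channel use.

0.0273 bits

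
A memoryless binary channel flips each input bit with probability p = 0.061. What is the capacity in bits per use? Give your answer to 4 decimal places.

0.6686 bits

Binary symmetric channel: C = 1 − h₂(ε) where h₂ is the binary entropy function.
h₂(0.061) = −0.061·log₂0.061 − 0.939·log₂0.939 = 0.3314.
C = 1 − 0.3314 = 0.6686 bits per channel use.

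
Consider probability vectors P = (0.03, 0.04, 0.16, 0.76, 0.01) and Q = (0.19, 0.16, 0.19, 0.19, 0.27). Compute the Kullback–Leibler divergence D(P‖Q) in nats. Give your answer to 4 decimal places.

0.8823 nats

D(P‖Q) = Σ p·ln(p/q).
  0.03·ln(0.03/0.19) = -0.05537
  0.04·ln(0.04/0.16) = -0.05545
  0.16·ln(0.16/0.19) = -0.02750
  0.76·ln(0.76/0.19) = 1.05358
  0.01·ln(0.01/0.27) = -0.03296
D(P‖Q) = 0.8823 nats.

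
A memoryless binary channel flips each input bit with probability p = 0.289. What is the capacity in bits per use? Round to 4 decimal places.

0.1326 bits

Binary symmetric channel: C = 1 − h₂(ε) where h₂ is the binary entropy function.
h₂(0.289) = −0.289·log₂0.289 − 0.711·log₂0.711 = 0.8674.
C = 1 − 0.8674 = 0.1326 bits per channel use.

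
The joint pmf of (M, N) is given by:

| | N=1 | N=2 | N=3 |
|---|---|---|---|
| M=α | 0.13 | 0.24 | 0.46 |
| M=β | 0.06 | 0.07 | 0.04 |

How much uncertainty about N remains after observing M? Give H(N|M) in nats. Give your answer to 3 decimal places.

0.993 nats

Chain rule: H(N|M) = H(M,N) − H(M).
Marginals: p(M) = (0.8300, 0.1700), p(N) = (0.1900, 0.3100, 0.5000).
H(M,N) = 1.4486 nats; H(M) = 0.4559 nats.
H(N|M) = 1.4486 − 0.4559 = 0.993 nats.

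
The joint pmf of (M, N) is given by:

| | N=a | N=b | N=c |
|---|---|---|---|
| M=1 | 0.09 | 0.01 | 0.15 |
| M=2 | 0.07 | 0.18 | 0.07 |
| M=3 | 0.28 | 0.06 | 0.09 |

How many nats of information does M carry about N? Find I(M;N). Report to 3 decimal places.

0.175 nats

Marginals: p(M) = (0.2500, 0.3200, 0.4300), p(N) = (0.4400, 0.2500, 0.3100).
I(M;N) = Σ p(x,y)·ln[p(x,y)/(p(x)p(y))].
  (1,a): 0.09·ln(0.8182) = -0.0181
  (1,b): 0.01·ln(0.1600) = -0.0183
  (1,c): 0.15·ln(1.9355) = 0.0991
  (2,a): 0.07·ln(0.4972) = -0.0489
  (2,b): 0.18·ln(2.2500) = 0.1460
  (2,c): 0.07·ln(0.7056) = -0.0244
  (3,a): 0.28·ln(1.4799) = 0.1098
  (3,b): 0.06·ln(0.5581) = -0.0350
  (3,c): 0.09·ln(0.6752) = -0.0354
Sum = 0.175 nats.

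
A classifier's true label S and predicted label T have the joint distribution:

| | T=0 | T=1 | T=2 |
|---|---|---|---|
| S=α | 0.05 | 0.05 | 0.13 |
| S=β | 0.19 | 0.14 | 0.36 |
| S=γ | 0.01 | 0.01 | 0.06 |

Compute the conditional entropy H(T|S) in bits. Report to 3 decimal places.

1.426 bits

Chain rule: H(T|S) = H(S,T) − H(S).
Marginals: p(S) = (0.2300, 0.6900, 0.0800), p(T) = (0.2500, 0.2000, 0.5500).
H(S,T) = 2.5742 bits; H(S) = 1.1486 bits.
H(T|S) = 2.5742 − 1.1486 = 1.426 bits.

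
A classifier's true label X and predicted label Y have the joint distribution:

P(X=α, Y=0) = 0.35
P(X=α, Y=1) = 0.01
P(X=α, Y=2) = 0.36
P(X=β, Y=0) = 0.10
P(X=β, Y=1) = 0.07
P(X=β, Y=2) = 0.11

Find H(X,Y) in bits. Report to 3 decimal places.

2.078 bits

H(X,Y) = −Σ p(x,y)·log₂ p(x,y) over all 6 cells.
  cell (α,0): −0.35·log₂0.35 = 0.5301
  cell (α,1): −0.01·log₂0.01 = 0.0664
  cell (α,2): −0.36·log₂0.36 = 0.5306
  cell (β,0): −0.10·log₂0.10 = 0.3322
  cell (β,1): −0.07·log₂0.07 = 0.2686
  cell (β,2): −0.11·log₂0.11 = 0.3503
Sum = 2.078 bits.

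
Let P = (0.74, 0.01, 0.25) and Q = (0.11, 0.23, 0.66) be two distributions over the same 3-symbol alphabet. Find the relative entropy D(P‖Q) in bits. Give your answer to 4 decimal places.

D(P‖Q) = Σ p·log₂(p/q).
  0.74·log₂(0.74/0.11) = 2.03502
  0.01·log₂(0.01/0.23) = -0.04524
  0.25·log₂(0.25/0.66) = -0.35013
D(P‖Q) = 1.6396 bits.

1.6396 bits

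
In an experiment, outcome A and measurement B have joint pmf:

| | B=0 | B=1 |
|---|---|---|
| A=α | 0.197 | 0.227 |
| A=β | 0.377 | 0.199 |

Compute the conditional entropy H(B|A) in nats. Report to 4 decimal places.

Marginals: p(A) = (0.4240, 0.5760), p(B) = (0.5740, 0.4260).
H(B|A) = Σ p(A) · H(B|A=·).
  A=α: p=0.4240, H(B|A=α) = 0.6906
  A=β: p=0.5760, H(B|A=β) = 0.6446
Weighted sum = 0.6641 nats.

0.6641 nats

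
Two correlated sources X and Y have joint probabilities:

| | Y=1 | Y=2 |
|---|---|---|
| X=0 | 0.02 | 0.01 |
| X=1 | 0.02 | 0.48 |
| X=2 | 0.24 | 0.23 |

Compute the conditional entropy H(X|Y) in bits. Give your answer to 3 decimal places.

Marginals: p(X) = (0.0300, 0.5000, 0.4700), p(Y) = (0.2800, 0.7200).
H(X|Y) = Σ p(Y) · H(X|Y=·).
  Y=1: p=0.2800, H(X|Y=1) = 0.7345
  Y=2: p=0.7200, H(X|Y=2) = 1.0016
Weighted sum = 0.927 bits.

0.927 bits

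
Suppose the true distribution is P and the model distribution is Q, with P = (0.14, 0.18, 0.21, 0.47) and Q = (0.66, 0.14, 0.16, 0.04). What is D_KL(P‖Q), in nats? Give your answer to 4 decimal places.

D(P‖Q) = Σ p·ln(p/q).
  0.14·ln(0.14/0.66) = -0.21708
  0.18·ln(0.18/0.14) = 0.04524
  0.21·ln(0.21/0.16) = 0.05711
  0.47·ln(0.47/0.04) = 1.15801
D(P‖Q) = 1.0433 nats.

1.0433 nats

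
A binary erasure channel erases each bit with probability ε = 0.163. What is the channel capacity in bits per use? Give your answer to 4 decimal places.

0.8370 bits

Binary erasure channel: capacity C = 1 − ε.
C = 1 − 0.163 = 0.8370 bits per channel use.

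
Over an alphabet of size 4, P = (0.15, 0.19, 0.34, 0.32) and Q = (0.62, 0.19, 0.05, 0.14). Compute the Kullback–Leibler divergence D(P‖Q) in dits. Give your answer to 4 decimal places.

0.3055 dits

D(P‖Q) = Σ p·log₁₀(p/q).
  0.15·log₁₀(0.15/0.62) = -0.09245
  0.19·log₁₀(0.19/0.19) = 0.00000
  0.34·log₁₀(0.34/0.05) = 0.28305
  0.32·log₁₀(0.32/0.14) = 0.11489
D(P‖Q) = 0.3055 dits.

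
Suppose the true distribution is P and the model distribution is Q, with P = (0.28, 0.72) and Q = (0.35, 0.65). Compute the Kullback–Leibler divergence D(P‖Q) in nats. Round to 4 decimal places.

D(P‖Q) = Σ p·ln(p/q).
  0.28·ln(0.28/0.35) = -0.06248
  0.72·ln(0.72/0.65) = 0.07364
D(P‖Q) = 0.0112 nats.

0.0112 nats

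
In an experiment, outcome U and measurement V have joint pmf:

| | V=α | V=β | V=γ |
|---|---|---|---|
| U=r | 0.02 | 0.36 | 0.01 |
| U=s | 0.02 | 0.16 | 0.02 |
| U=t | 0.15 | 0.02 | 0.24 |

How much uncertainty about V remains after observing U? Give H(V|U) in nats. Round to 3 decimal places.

0.592 nats

Chain rule: H(V|U) = H(U,V) − H(U).
Marginals: p(U) = (0.3900, 0.2000, 0.4100), p(V) = (0.1900, 0.5400, 0.2700).
H(U,V) = 1.6471 nats; H(U) = 1.0547 nats.
H(V|U) = 1.6471 − 1.0547 = 0.592 nats.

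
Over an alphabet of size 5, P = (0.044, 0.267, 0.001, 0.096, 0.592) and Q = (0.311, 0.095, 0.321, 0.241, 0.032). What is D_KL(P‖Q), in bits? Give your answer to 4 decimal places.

2.6301 bits

D(P‖Q) = Σ p·log₂(p/q).
  0.044·log₂(0.044/0.311) = -0.12414
  0.267·log₂(0.267/0.095) = 0.39805
  0.001·log₂(0.001/0.321) = -0.00833
  0.096·log₂(0.096/0.241) = -0.12748
  0.592·log₂(0.592/0.032) = 2.49200
D(P‖Q) = 2.6301 bits.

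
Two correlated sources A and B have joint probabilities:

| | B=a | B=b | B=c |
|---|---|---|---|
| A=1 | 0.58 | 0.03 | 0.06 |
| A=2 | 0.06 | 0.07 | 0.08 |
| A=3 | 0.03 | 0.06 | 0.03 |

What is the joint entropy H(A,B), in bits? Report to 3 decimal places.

2.202 bits

H(A,B) = −Σ p(x,y)·log₂ p(x,y) over all 9 cells.
  cell (1,a): −0.58·log₂0.58 = 0.4558
  cell (1,b): −0.03·log₂0.03 = 0.1518
  cell (1,c): −0.06·log₂0.06 = 0.2435
  cell (2,a): −0.06·log₂0.06 = 0.2435
  cell (2,b): −0.07·log₂0.07 = 0.2686
  cell (2,c): −0.08·log₂0.08 = 0.2915
  cell (3,a): −0.03·log₂0.03 = 0.1518
  cell (3,b): −0.06·log₂0.06 = 0.2435
  cell (3,c): −0.03·log₂0.03 = 0.1518
Sum = 2.202 bits.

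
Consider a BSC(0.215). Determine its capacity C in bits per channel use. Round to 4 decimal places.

0.2491 bits

Binary symmetric channel: C = 1 − h₂(ε) where h₂ is the binary entropy function.
h₂(0.215) = −0.215·log₂0.215 − 0.785·log₂0.785 = 0.7509.
C = 1 − 0.7509 = 0.2491 bits per channel use.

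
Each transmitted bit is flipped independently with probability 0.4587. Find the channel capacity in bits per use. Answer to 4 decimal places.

0.0049 bits

Binary symmetric channel: C = 1 − h₂(ε) where h₂ is the binary entropy function.
h₂(0.4587) = −0.4587·log₂0.4587 − 0.5413·log₂0.5413 = 0.9951.
C = 1 − 0.9951 = 0.0049 bits per channel use.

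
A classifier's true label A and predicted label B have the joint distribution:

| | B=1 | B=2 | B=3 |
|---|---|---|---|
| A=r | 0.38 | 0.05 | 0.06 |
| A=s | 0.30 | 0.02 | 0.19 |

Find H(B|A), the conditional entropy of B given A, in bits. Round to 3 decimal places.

1.080 bits

Marginals: p(A) = (0.4900, 0.5100), p(B) = (0.6800, 0.0700, 0.2500).
H(B|A) = Σ p(A) · H(B|A=·).
  A=r: p=0.4900, H(B|A=r) = 0.9914
  A=s: p=0.5100, H(B|A=s) = 1.1642
Weighted sum = 1.080 bits.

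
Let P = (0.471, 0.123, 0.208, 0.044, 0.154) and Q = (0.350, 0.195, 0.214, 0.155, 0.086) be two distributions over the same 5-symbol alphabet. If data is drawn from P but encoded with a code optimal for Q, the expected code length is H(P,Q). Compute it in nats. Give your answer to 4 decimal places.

H(P,Q) = −Σ p·ln q.
  −0.471·ln(0.350) = 0.49447
  −0.123·ln(0.195) = 0.20107
  −0.208·ln(0.214) = 0.32069
  −0.044·ln(0.155) = 0.08203
  −0.154·ln(0.086) = 0.37782
H(P,Q) = 1.4761 nats.

1.4761 nats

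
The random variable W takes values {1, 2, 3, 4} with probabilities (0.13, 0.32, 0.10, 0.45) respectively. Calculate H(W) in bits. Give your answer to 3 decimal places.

1.759 bits

H(W) = −Σ p·log₂ p.
  −(0.13)·log₂(0.13) = 0.3826
  −(0.32)·log₂(0.32) = 0.5260
  −(0.10)·log₂(0.10) = 0.3322
  −(0.45)·log₂(0.45) = 0.5184
Sum: 0.3826 + 0.5260 + 0.3322 + 0.5184 = 1.759 bits.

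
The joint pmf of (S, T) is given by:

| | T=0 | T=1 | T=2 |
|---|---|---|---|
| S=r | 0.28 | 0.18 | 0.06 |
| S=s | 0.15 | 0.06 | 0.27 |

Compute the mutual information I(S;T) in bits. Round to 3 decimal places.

Marginals: p(S) = (0.5200, 0.4800), p(T) = (0.4300, 0.2400, 0.3300).
I(S;T) = Σ p(x,y)·log₂[p(x,y)/(p(x)p(y))].
  (r,0): 0.28·log₂(1.2522) = 0.0909
  (r,1): 0.18·log₂(1.4423) = 0.0951
  (r,2): 0.06·log₂(0.3497) = -0.0910
  (s,0): 0.15·log₂(0.7267) = -0.0691
  (s,1): 0.06·log₂(0.5208) = -0.0565
  (s,2): 0.27·log₂(1.7045) = 0.2077
Sum = 0.177 bits.

0.177 bits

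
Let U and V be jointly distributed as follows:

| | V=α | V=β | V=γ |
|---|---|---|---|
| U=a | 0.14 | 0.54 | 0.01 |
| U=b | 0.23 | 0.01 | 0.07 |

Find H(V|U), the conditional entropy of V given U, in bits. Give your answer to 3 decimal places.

0.873 bits

Marginals: p(U) = (0.6900, 0.3100), p(V) = (0.3700, 0.5500, 0.0800).
H(V|U) = Σ p(U) · H(V|U=·).
  U=a: p=0.6900, H(V|U=a) = 0.8322
  U=b: p=0.3100, H(V|U=b) = 0.9641
Weighted sum = 0.873 bits.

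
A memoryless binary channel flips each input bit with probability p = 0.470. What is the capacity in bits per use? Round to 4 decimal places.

Binary symmetric channel: C = 1 − h₂(ε) where h₂ is the binary entropy function.
h₂(0.470) = −0.470·log₂0.470 − 0.530·log₂0.530 = 0.9974.
C = 1 − 0.9974 = 0.0026 bits per channel use.

0.0026 bits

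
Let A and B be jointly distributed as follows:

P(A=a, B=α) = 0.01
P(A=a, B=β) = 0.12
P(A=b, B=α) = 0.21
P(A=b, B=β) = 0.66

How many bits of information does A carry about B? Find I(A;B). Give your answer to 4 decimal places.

0.0156 bits

Marginals: p(A) = (0.1300, 0.8700), p(B) = (0.2200, 0.7800).
I(A;B) = Σ p(x,y)·log₂[p(x,y)/(p(x)p(y))].
  (a,α): 0.01·log₂(0.3497) = -0.01516
  (a,β): 0.12·log₂(1.1834) = 0.02916
  (b,α): 0.21·log₂(1.0972) = 0.02810
  (b,β): 0.66·log₂(0.9726) = -0.02646
Sum = 0.0156 bits.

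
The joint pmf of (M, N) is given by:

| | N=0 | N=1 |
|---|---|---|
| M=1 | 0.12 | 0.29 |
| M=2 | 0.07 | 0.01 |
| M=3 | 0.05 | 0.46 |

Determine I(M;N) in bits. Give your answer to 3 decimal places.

Marginals: p(M) = (0.4100, 0.0800, 0.5100), p(N) = (0.2400, 0.7600).
I(M;N) = Σ p(x,y)·log₂[p(x,y)/(p(x)p(y))].
  (1,0): 0.12·log₂(1.2195) = 0.0344
  (1,1): 0.29·log₂(0.9307) = -0.0301
  (2,0): 0.07·log₂(3.6458) = 0.1306
  (2,1): 0.01·log₂(0.1645) = -0.0260
  (3,0): 0.05·log₂(0.4085) = -0.0646
  (3,1): 0.46·log₂(1.1868) = 0.1137
Sum = 0.158 bits.

0.158 bits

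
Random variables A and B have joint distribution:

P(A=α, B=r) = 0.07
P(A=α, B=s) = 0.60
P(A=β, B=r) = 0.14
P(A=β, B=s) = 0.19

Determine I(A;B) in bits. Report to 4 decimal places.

0.0933 bits

Marginals: p(A) = (0.6700, 0.3300), p(B) = (0.2100, 0.7900).
I(A;B) = H(A) + H(B) − H(A,B).
H(A) = 0.9149, H(B) = 0.7415, H(A,B) = 1.5631.
I(A;B) = 0.9149 + 0.7415 − 1.5631 = 0.0933 bits.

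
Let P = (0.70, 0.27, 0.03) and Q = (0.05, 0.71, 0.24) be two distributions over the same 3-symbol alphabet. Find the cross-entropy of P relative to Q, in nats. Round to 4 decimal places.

2.2323 nats

H(P,Q) = −Σ p·ln q.
  −0.70·ln(0.05) = 2.09701
  −0.27·ln(0.71) = 0.09247
  −0.03·ln(0.24) = 0.04281
H(P,Q) = 2.2323 nats.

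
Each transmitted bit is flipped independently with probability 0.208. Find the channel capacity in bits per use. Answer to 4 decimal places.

0.2624 bits

Binary symmetric channel: C = 1 − h₂(ε) where h₂ is the binary entropy function.
h₂(0.208) = −0.208·log₂0.208 − 0.792·log₂0.792 = 0.7376.
C = 1 − 0.7376 = 0.2624 bits per channel use.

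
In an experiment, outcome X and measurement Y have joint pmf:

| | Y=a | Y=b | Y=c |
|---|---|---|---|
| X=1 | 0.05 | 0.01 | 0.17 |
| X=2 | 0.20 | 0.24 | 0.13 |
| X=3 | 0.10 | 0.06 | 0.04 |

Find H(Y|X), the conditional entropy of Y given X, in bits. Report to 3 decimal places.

Chain rule: H(Y|X) = H(X,Y) − H(X).
Marginals: p(X) = (0.2300, 0.5700, 0.2000), p(Y) = (0.3500, 0.3100, 0.3400).
H(X,Y) = 2.8198 bits; H(X) = 1.4143 bits.
H(Y|X) = 2.8198 − 1.4143 = 1.405 bits.

1.405 bits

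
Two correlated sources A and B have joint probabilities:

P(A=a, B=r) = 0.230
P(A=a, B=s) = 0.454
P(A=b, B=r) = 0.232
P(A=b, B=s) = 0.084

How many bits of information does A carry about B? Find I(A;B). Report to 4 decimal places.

Marginals: p(A) = (0.6840, 0.3160), p(B) = (0.4620, 0.5380).
I(A;B) = H(A) + H(B) − H(A,B).
H(A) = 0.9000, H(B) = 0.9958, H(A,B) = 1.7941.
I(A;B) = 0.9000 + 0.9958 − 1.7941 = 0.1017 bits.

0.1017 bits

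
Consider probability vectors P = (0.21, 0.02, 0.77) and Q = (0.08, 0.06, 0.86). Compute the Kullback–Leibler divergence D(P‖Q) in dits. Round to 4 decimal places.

0.0415 dits

D(P‖Q) = Σ p·log₁₀(p/q).
  0.21·log₁₀(0.21/0.08) = 0.08802
  0.02·log₁₀(0.02/0.06) = -0.00954
  0.77·log₁₀(0.77/0.86) = -0.03697
D(P‖Q) = 0.0415 dits.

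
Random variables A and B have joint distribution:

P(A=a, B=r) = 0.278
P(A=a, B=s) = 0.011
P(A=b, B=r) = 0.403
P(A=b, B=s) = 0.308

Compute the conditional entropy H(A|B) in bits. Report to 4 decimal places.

0.7334 bits

Chain rule: H(A|B) = H(A,B) − H(B).
Marginals: p(A) = (0.2890, 0.7110), p(B) = (0.6810, 0.3190).
H(A,B) = 1.6367 bits; H(B) = 0.9033 bits.
H(A|B) = 1.6367 − 0.9033 = 0.7334 bits.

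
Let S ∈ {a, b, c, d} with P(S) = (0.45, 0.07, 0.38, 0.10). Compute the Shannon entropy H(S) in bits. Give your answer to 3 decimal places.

H(S) = −Σ p·log₂ p.
  −(0.45)·log₂(0.45) = 0.5184
  −(0.07)·log₂(0.07) = 0.2686
  −(0.38)·log₂(0.38) = 0.5305
  −(0.10)·log₂(0.10) = 0.3322
Sum: 0.5184 + 0.2686 + 0.5305 + 0.3322 = 1.650 bits.

1.650 bits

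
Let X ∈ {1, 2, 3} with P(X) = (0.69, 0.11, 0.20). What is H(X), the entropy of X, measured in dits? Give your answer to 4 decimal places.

0.3564 dits

H(X) = −Σ p·log₁₀ p.
  −(0.69)·log₁₀(0.69) = 0.11119
  −(0.11)·log₁₀(0.11) = 0.10545
  −(0.20)·log₁₀(0.20) = 0.13979
Sum: 0.11119 + 0.10545 + 0.13979 = 0.3564 dits.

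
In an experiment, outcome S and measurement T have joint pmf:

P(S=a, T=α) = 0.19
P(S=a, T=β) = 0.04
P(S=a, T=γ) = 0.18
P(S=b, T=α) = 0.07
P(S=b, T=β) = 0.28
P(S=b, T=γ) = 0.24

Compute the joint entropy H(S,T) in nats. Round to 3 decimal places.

H(S,T) = −Σ p(x,y)·ln p(x,y) over all 6 cells.
  cell (a,α): −0.19·ln0.19 = 0.3155
  cell (a,β): −0.04·ln0.04 = 0.1288
  cell (a,γ): −0.18·ln0.18 = 0.3087
  cell (b,α): −0.07·ln0.07 = 0.1861
  cell (b,β): −0.28·ln0.28 = 0.3564
  cell (b,γ): −0.24·ln0.24 = 0.3425
Sum = 1.638 nats.

1.638 nats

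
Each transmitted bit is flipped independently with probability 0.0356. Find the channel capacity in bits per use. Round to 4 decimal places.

Binary symmetric channel: C = 1 − h₂(ε) where h₂ is the binary entropy function.
h₂(0.0356) = −0.0356·log₂0.0356 − 0.9644·log₂0.9644 = 0.2217.
C = 1 − 0.2217 = 0.7783 bits per channel use.

0.7783 bits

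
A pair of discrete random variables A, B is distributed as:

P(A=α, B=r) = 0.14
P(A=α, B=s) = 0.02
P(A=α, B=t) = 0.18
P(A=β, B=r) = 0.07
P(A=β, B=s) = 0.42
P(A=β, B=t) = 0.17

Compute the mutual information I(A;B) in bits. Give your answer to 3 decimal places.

Marginals: p(A) = (0.3400, 0.6600), p(B) = (0.2100, 0.4400, 0.3500).
I(A;B) = H(A) + H(B) − H(A,B).
H(A) = 0.9248, H(B) = 1.5241, H(A,B) = 2.1841.
I(A;B) = 0.9248 + 1.5241 − 2.1841 = 0.265 bits.

0.265 bits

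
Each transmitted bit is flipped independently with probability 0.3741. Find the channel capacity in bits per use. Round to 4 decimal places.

0.0462 bits

Binary symmetric channel: C = 1 − h₂(ε) where h₂ is the binary entropy function.
h₂(0.3741) = −0.3741·log₂0.3741 − 0.6259·log₂0.6259 = 0.9538.
C = 1 − 0.9538 = 0.0462 bits per channel use.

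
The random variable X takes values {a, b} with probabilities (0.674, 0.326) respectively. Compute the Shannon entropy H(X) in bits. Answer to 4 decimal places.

H(X) = −Σ p·log₂ p.
  −(0.674)·log₂(0.674) = 0.38363
  −(0.326)·log₂(0.326) = 0.52716
Sum: 0.38363 + 0.52716 = 0.9108 bits.

0.9108 bits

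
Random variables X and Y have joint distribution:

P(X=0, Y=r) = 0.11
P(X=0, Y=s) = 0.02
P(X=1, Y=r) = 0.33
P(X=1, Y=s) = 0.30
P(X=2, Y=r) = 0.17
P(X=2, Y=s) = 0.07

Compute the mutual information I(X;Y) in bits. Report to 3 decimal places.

Marginals: p(X) = (0.1300, 0.6300, 0.2400), p(Y) = (0.6100, 0.3900).
I(X;Y) = Σ p(x,y)·log₂[p(x,y)/(p(x)p(y))].
  (0,r): 0.11·log₂(1.3871) = 0.0519
  (0,s): 0.02·log₂(0.3945) = -0.0268
  (1,r): 0.33·log₂(0.8587) = -0.0725
  (1,s): 0.30·log₂(1.2210) = 0.0864
  (2,r): 0.17·log₂(1.1612) = 0.0367
  (2,s): 0.07·log₂(0.7479) = -0.0293
Sum = 0.046 bits.

0.046 bits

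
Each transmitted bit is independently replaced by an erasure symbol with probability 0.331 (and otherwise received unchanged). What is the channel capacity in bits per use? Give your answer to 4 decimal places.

0.6690 bits

Binary erasure channel: capacity C = 1 − ε.
C = 1 − 0.331 = 0.6690 bits per channel use.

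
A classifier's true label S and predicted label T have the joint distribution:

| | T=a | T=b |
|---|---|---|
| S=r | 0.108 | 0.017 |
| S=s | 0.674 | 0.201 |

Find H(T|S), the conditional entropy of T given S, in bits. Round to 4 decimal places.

Chain rule: H(T|S) = H(S,T) − H(S).
Marginals: p(S) = (0.1250, 0.8750), p(T) = (0.7820, 0.2180).
H(S,T) = 1.2956 bits; H(S) = 0.5436 bits.
H(T|S) = 1.2956 − 0.5436 = 0.7520 bits.

0.7520 bits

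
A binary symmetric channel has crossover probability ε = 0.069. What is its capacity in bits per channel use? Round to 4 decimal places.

Binary symmetric channel: C = 1 − h₂(ε) where h₂ is the binary entropy function.
h₂(0.069) = −0.069·log₂0.069 − 0.931·log₂0.931 = 0.3622.
C = 1 − 0.3622 = 0.6378 bits per channel use.

0.6378 bits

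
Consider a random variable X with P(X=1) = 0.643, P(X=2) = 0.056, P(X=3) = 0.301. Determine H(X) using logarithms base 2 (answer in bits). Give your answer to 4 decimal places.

1.1639 bits

H(X) = −Σ p·log₂ p.
  −(0.643)·log₂(0.643) = 0.40966
  −(0.056)·log₂(0.056) = 0.23287
  −(0.301)·log₂(0.301) = 0.52138
Sum: 0.40966 + 0.23287 + 0.52138 = 1.1639 bits.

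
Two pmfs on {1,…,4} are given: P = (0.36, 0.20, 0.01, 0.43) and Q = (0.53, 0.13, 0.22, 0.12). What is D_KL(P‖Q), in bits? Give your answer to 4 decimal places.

D(P‖Q) = Σ p·log₂(p/q).
  0.36·log₂(0.36/0.53) = -0.20088
  0.20·log₂(0.20/0.13) = 0.12430
  0.01·log₂(0.01/0.22) = -0.04459
  0.43·log₂(0.43/0.12) = 0.79176
D(P‖Q) = 0.6706 bits.

0.6706 bits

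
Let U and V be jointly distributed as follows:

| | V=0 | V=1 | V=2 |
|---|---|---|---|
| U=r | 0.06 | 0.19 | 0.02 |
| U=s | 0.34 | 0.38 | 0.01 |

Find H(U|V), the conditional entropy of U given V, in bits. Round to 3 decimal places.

Chain rule: H(U|V) = H(U,V) − H(V).
Marginals: p(U) = (0.2700, 0.7300), p(V) = (0.4000, 0.5700, 0.0300).
H(U,V) = 1.9377 bits; H(V) = 1.1428 bits.
H(U|V) = 1.9377 − 1.1428 = 0.795 bits.

0.795 bits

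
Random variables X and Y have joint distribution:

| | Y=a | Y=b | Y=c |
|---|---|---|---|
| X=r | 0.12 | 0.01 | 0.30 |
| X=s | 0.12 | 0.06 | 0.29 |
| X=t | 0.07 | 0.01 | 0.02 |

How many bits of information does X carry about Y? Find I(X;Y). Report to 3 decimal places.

0.087 bits

Marginals: p(X) = (0.4300, 0.4700, 0.1000), p(Y) = (0.3100, 0.0800, 0.6100).
I(X;Y) = H(X) + H(Y) − H(X,Y).
H(X) = 1.3677, H(Y) = 1.2503, H(X,Y) = 2.5310.
I(X;Y) = 1.3677 + 1.2503 − 2.5310 = 0.087 bits.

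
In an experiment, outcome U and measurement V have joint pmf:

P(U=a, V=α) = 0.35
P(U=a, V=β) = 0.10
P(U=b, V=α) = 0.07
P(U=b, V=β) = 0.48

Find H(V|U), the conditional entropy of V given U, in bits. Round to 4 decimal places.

Chain rule: H(V|U) = H(U,V) − H(U).
Marginals: p(U) = (0.4500, 0.5500), p(V) = (0.4200, 0.5800).
H(U,V) = 1.6391 bits; H(U) = 0.9928 bits.
H(V|U) = 1.6391 − 0.9928 = 0.6463 bits.

0.6463 bits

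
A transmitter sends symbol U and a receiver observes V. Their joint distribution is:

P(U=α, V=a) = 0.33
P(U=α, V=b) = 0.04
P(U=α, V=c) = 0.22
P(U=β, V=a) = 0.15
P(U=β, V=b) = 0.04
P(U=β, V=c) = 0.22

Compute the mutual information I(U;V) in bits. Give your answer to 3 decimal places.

Marginals: p(U) = (0.5900, 0.4100), p(V) = (0.4800, 0.0800, 0.4400).
I(U;V) = Σ p(x,y)·log₂[p(x,y)/(p(x)p(y))].
  (α,a): 0.33·log₂(1.1653) = 0.0728
  (α,b): 0.04·log₂(0.8475) = -0.0096
  (α,c): 0.22·log₂(0.8475) = -0.0525
  (β,a): 0.15·log₂(0.7622) = -0.0588
  (β,b): 0.04·log₂(1.2195) = 0.0115
  (β,c): 0.22·log₂(1.2195) = 0.0630
Sum = 0.026 bits.

0.026 bits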